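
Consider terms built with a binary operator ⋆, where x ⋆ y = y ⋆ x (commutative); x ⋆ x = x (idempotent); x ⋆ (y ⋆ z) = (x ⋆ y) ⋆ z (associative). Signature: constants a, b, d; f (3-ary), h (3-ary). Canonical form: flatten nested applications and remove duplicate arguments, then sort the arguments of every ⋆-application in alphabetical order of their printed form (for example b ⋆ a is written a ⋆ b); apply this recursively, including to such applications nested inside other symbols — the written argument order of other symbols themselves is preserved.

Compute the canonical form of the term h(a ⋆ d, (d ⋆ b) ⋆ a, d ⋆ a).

Answer: h(a ⋆ d, a ⋆ b ⋆ d, a ⋆ d)

Derivation:
Descend into:  (d ⋆ b) ⋆ a
Flatten:  d ⋆ b ⋆ a
Sort arguments:  a ⋆ b ⋆ d
Rebuild:  h(a ⋆ d, a ⋆ b ⋆ d, a ⋆ d)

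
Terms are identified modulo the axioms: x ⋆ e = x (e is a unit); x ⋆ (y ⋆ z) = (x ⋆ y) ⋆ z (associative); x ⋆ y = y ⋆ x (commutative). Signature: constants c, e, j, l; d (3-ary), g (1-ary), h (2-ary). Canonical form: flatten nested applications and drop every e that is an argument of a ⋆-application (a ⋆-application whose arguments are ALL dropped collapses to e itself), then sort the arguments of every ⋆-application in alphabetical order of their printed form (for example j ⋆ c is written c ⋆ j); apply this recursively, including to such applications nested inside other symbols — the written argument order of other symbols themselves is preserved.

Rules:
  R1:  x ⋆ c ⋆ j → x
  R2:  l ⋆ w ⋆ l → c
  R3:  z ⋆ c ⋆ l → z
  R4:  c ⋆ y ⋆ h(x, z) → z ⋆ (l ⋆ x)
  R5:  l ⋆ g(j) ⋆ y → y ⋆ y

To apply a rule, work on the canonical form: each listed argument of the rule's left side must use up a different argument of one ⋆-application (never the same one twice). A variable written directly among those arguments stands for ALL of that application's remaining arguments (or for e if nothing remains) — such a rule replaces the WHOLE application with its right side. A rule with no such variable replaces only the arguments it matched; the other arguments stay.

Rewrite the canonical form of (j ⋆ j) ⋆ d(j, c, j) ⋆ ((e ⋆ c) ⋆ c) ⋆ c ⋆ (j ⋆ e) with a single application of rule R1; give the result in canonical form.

Answer: c ⋆ c ⋆ d(j, c, j) ⋆ j ⋆ j

Derivation:
Canonical form:  c ⋆ c ⋆ c ⋆ d(j, c, j) ⋆ j ⋆ j ⋆ j
R1 matches:  uses c, j;  x := c ⋆ c ⋆ d(j, c, j) ⋆ j ⋆ j
The extension variable absorbs all remaining arguments, so the whole application is rewritten.
New term:  c ⋆ c ⋆ d(j, c, j) ⋆ j ⋆ j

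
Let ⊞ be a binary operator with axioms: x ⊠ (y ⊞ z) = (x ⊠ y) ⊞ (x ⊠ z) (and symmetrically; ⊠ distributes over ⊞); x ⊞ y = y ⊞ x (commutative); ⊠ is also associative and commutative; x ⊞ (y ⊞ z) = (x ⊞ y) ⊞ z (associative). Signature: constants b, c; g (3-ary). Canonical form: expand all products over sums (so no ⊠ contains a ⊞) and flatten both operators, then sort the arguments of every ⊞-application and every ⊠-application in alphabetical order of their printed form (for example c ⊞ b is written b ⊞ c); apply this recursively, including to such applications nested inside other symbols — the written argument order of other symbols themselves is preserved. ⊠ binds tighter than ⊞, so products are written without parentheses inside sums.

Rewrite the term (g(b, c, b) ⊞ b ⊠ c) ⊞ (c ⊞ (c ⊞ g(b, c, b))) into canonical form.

Merge nested applications:  g(b, c, b) ⊞ b ⊠ c ⊞ c ⊞ c ⊞ g(b, c, b)
Sort arguments:  b ⊠ c ⊞ c ⊞ c ⊞ g(b, c, b) ⊞ g(b, c, b)

Answer: b ⊠ c ⊞ c ⊞ c ⊞ g(b, c, b) ⊞ g(b, c, b)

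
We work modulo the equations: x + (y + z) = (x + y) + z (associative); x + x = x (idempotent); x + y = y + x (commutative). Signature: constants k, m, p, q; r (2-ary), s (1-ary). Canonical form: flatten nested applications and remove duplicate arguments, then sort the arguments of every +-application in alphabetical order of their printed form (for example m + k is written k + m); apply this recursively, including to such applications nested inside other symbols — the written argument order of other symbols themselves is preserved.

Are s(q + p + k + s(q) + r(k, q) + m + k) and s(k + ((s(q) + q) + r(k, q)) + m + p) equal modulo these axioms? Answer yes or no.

Left:  s(q + p + k + s(q) + r(k, q) + m + k)
  Focus inside:  q + p + k + s(q) + r(k, q) + m + k
  Drop duplicates:  drop duplicate k
  Order the arguments:  k + m + p + q + r(k, q) + s(q)
  Reassemble:  s(k + m + p + q + r(k, q) + s(q))
Right:  s(k + ((s(q) + q) + r(k, q)) + m + p)
  Focus inside:  k + ((s(q) + q) + r(k, q)) + m + p
  Un-nest:  k + s(q) + q + r(k, q) + m + p
  Order the arguments:  k + m + p + q + r(k, q) + s(q)
  Rebuild:  s(k + m + p + q + r(k, q) + s(q))

Answer: yes — both canonical forms are s(k + m + p + q + r(k, q) + s(q))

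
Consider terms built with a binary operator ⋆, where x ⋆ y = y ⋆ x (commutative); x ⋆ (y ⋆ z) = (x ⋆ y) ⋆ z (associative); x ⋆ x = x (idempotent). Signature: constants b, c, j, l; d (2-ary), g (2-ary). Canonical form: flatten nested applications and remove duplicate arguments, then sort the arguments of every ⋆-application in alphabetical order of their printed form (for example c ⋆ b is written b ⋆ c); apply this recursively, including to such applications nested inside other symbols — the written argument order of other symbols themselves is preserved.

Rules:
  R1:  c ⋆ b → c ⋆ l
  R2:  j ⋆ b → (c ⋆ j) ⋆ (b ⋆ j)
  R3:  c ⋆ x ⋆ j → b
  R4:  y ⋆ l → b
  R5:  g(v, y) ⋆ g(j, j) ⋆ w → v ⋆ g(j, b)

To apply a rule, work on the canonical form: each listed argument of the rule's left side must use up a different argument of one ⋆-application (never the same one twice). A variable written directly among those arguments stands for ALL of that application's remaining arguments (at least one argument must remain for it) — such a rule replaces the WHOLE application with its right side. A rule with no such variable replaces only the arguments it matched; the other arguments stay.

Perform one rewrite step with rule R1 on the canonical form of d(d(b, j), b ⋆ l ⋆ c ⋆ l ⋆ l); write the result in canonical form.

Answer: d(d(b, j), c ⋆ l)

Derivation:
Canonical form:  d(d(b, j), b ⋆ c ⋆ l)
Match R1:  consume b, c
New term:  d(d(b, j), c ⋆ l)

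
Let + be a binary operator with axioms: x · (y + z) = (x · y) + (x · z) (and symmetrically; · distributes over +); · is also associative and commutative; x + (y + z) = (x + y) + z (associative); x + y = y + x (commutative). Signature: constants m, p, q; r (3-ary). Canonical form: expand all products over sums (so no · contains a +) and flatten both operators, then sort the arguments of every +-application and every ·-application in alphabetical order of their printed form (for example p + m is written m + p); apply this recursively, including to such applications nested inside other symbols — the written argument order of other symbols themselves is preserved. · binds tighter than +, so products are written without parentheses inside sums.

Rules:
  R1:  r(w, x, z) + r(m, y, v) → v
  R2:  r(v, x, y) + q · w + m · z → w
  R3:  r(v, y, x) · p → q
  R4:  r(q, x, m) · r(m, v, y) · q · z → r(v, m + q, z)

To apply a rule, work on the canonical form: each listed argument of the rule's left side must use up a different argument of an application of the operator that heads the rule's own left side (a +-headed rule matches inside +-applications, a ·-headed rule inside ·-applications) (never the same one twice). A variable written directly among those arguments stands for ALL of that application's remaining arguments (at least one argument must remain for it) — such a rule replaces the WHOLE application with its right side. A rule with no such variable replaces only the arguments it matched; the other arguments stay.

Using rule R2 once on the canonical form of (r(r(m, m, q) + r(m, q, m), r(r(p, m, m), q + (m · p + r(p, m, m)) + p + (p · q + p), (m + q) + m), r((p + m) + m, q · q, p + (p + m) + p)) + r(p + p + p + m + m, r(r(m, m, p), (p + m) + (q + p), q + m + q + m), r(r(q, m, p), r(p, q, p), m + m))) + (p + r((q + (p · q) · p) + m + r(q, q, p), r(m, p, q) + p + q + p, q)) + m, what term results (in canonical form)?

Answer: m + p + r(m + m + p + p + p, r(r(m, m, p), m + p + p + q, m + m + q + q), r(r(q, m, p), r(p, q, p), m + m)) + r(m + p · p · q + q + r(q, q, p), p + p + q + r(m, p, q), q) + r(r(m, m, q) + r(m, q, m), r(r(p, m, m), p + p + p + q, m + m + q), r(m + m + p, q · q, m + p + p + p))

Derivation:
Canonical form:  m + p + r(m + m + p + p + p, r(r(m, m, p), m + p + p + q, m + m + q + q), r(r(q, m, p), r(p, q, p), m + m)) + r(m + p · p · q + q + r(q, q, p), p + p + q + r(m, p, q), q) + r(r(m, m, q) + r(m, q, m), r(r(p, m, m), m · p + p + p + p · q + q + r(p, m, m), m + m + q), r(m + m + p, q · q, m + p + p + p))
Match R2:  consume m · p, p · q, r(p, m, m);  v := p, w := p, x := m, y := m, z := p
Giving:  m + p + r(m + m + p + p + p, r(r(m, m, p), m + p + p + q, m + m + q + q), r(r(q, m, p), r(p, q, p), m + m)) + r(m + p · p · q + q + r(q, q, p), p + p + q + r(m, p, q), q) + r(r(m, m, q) + r(m, q, m), r(r(p, m, m), p + p + p + q, m + m + q), r(m + m + p, q · q, m + p + p + p))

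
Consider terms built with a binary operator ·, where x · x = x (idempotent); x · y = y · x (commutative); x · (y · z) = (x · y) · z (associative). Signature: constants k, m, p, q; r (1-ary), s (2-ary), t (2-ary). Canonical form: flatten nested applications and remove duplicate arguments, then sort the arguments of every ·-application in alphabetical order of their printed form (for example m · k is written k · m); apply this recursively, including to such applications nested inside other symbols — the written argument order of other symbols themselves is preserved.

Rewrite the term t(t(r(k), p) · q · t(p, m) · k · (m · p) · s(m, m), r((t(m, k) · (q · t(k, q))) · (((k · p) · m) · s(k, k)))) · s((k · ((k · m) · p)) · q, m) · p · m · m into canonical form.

Inside:  t(t(r(k), p) · q · t(p, m) · k · (m · p) · s(m, m), r((t(m, k) · (q · t(k, q))) · (((k · p) · m) · s(k, k))))  →  t(k · m · p · q · s(m, m) · t(p, m) · t(r(k), p), r(k · m · p · q · s(k, k) · t(k, q) · t(m, k)))
Simplify inside:  s((k · ((k · m) · p)) · q, m)  →  s(k · m · p · q, m)
Deduplicate:  drop duplicate m
Order the arguments:  m · p · s(k · m · p · q, m) · t(k · m · p · q · s(m, m) · t(p, m) · t(r(k), p), r(k · m · p · q · s(k, k) · t(k, q) · t(m, k)))

Answer: m · p · s(k · m · p · q, m) · t(k · m · p · q · s(m, m) · t(p, m) · t(r(k), p), r(k · m · p · q · s(k, k) · t(k, q) · t(m, k)))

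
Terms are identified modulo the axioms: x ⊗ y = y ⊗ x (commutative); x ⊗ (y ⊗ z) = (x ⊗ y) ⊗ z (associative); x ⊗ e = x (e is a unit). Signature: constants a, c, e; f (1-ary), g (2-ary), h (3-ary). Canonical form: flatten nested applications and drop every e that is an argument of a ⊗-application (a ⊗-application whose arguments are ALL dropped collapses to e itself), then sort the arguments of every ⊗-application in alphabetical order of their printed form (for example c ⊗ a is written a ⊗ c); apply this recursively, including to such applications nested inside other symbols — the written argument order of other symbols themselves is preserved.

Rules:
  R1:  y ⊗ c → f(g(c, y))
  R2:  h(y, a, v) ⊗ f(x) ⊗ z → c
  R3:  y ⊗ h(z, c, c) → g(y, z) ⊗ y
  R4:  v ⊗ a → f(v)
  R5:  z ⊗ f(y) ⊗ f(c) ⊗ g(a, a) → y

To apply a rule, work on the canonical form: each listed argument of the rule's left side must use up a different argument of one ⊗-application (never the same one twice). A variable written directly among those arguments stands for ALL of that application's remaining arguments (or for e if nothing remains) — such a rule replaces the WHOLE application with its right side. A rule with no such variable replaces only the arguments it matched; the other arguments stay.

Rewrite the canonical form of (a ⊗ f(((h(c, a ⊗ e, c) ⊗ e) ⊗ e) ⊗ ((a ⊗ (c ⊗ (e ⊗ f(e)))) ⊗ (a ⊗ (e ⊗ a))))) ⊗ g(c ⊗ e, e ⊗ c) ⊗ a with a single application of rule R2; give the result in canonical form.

Canonical form:  a ⊗ a ⊗ f(a ⊗ a ⊗ a ⊗ c ⊗ f(e) ⊗ h(c, a, c)) ⊗ g(c, c)
Match R2:  consume f(e), h(c, a, c);  v := c, x := e, y := c, z := a ⊗ a ⊗ a ⊗ c
The extension variable absorbs all remaining arguments, so the whole application is rewritten.
Giving:  a ⊗ a ⊗ f(c) ⊗ g(c, c)

Answer: a ⊗ a ⊗ f(c) ⊗ g(c, c)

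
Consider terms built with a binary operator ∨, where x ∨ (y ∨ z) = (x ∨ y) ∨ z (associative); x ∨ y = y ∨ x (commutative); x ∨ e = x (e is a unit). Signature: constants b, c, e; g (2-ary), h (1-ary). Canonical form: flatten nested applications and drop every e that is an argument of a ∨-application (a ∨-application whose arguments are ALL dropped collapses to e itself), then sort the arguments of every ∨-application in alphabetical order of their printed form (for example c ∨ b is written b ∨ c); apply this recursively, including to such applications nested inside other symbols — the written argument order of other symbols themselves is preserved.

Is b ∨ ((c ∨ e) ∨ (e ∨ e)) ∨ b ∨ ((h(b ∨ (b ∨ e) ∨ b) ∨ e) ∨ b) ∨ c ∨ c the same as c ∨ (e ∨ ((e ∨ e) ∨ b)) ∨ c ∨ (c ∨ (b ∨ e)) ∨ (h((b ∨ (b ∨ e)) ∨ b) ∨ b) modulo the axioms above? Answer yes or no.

Left:  b ∨ ((c ∨ e) ∨ (e ∨ e)) ∨ b ∨ ((h(b ∨ (b ∨ e) ∨ b) ∨ e) ∨ b) ∨ c ∨ c
  Flatten:  b ∨ c ∨ e ∨ e ∨ e ∨ b ∨ h(b ∨ (b ∨ e) ∨ b) ∨ e ∨ b ∨ c ∨ c
  Canonicalize subterm:  h(b ∨ (b ∨ e) ∨ b)  →  h(b ∨ b ∨ b)
  Unit:  drop e (×4)
  Order the arguments:  b ∨ b ∨ b ∨ c ∨ c ∨ c ∨ h(b ∨ b ∨ b)
Right:  c ∨ (e ∨ ((e ∨ e) ∨ b)) ∨ c ∨ (c ∨ (b ∨ e)) ∨ (h((b ∨ (b ∨ e)) ∨ b) ∨ b)
  Merge nested applications:  c ∨ e ∨ e ∨ e ∨ b ∨ c ∨ c ∨ b ∨ e ∨ h((b ∨ (b ∨ e)) ∨ b) ∨ b
  Simplify inside:  h((b ∨ (b ∨ e)) ∨ b)  →  h(b ∨ b ∨ b)
  Drop the unit:  drop e (×4)
  Sort:  b ∨ b ∨ b ∨ c ∨ c ∨ c ∨ h(b ∨ b ∨ b)

Answer: yes — both canonical forms are b ∨ b ∨ b ∨ c ∨ c ∨ c ∨ h(b ∨ b ∨ b)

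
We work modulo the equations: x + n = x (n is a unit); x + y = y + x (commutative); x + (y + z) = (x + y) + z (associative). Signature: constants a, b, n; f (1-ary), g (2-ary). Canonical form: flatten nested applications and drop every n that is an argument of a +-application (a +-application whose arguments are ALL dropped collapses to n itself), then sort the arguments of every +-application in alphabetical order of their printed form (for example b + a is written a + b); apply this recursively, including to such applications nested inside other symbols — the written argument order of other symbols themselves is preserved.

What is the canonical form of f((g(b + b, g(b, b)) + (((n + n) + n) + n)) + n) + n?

Simplify inside:  f((g(b + b, g(b, b)) + (((n + n) + n) + n)) + n)  →  f(g(b + b, g(b, b)))
Unit:  drop n
Sort:  f(g(b + b, g(b, b)))

Answer: f(g(b + b, g(b, b)))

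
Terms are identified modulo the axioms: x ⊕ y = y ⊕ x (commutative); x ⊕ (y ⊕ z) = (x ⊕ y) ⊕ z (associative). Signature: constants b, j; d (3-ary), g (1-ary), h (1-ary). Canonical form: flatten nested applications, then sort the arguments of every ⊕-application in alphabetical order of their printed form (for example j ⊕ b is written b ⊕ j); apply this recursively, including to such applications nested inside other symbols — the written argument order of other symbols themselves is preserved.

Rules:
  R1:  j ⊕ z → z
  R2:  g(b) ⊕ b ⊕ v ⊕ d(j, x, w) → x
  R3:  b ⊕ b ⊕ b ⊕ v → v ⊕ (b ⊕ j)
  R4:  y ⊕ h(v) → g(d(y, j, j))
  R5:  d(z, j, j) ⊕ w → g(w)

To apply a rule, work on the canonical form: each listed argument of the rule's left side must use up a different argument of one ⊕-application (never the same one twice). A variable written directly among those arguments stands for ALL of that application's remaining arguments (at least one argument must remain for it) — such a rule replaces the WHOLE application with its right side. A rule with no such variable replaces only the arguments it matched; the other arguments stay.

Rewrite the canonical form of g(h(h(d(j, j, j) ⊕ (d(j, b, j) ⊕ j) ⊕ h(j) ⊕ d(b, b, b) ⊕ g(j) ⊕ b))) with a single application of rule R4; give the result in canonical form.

Canonical form:  g(h(h(b ⊕ d(b, b, b) ⊕ d(j, b, j) ⊕ d(j, j, j) ⊕ g(j) ⊕ h(j) ⊕ j)))
R4 matches:  uses h(j);  v := j, y := b ⊕ d(b, b, b) ⊕ d(j, b, j) ⊕ d(j, j, j) ⊕ g(j) ⊕ j
The extension variable absorbs all remaining arguments, so the whole application is rewritten.
Result:  g(h(h(g(d(b ⊕ d(b, b, b) ⊕ d(j, b, j) ⊕ d(j, j, j) ⊕ g(j) ⊕ j, j, j)))))

Answer: g(h(h(g(d(b ⊕ d(b, b, b) ⊕ d(j, b, j) ⊕ d(j, j, j) ⊕ g(j) ⊕ j, j, j)))))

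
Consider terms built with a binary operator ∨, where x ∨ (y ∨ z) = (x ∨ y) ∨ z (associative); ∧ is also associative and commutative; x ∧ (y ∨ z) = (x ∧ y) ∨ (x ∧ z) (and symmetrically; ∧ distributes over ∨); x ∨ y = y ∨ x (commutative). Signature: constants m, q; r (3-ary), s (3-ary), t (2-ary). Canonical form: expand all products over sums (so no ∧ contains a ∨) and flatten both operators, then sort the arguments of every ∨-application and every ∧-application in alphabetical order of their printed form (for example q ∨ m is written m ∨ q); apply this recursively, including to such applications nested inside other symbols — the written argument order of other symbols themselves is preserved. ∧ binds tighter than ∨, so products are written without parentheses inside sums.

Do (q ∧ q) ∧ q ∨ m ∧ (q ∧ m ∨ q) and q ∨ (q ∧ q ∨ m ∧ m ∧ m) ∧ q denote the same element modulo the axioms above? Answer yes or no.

Left:  (q ∧ q) ∧ q ∨ m ∧ (q ∧ m ∨ q)
  Distribute:  q ∧ q ∧ q ∨ m ∧ m ∧ q ∨ m ∧ q
  Order the arguments:  m ∧ m ∧ q ∨ m ∧ q ∨ q ∧ q ∧ q
Right:  q ∨ (q ∧ q ∨ m ∧ m ∧ m) ∧ q
  Expand:  q ∨ q ∧ q ∧ q ∨ m ∧ m ∧ m ∧ q
  Order the arguments:  m ∧ m ∧ m ∧ q ∨ q ∨ q ∧ q ∧ q

Answer: no — m ∧ m ∧ q ∨ m ∧ q ∨ q ∧ q ∧ q vs m ∧ m ∧ m ∧ q ∨ q ∨ q ∧ q ∧ q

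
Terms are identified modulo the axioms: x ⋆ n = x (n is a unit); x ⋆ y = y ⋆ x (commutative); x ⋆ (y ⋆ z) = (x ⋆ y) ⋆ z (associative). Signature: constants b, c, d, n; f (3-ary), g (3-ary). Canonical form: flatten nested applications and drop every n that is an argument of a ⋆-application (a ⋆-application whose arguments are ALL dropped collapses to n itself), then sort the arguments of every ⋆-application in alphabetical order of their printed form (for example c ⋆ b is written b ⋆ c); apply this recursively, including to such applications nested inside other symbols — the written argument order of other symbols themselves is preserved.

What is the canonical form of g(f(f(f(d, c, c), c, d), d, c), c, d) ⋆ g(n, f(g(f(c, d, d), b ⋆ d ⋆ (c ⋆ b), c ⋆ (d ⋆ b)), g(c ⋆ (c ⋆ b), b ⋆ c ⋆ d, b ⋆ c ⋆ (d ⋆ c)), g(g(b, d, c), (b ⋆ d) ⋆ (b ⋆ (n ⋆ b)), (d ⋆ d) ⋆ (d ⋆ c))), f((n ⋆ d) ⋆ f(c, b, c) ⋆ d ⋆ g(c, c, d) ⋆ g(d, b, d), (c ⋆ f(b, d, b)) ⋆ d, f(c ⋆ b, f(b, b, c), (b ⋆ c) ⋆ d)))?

Simplify inside:  g(n, f(g(f(c, d, d), b ⋆ d ⋆ (c ⋆ b), c ⋆ (d ⋆ b)), g(c ⋆ (c ⋆ b), b ⋆ c ⋆ d, b ⋆ c ⋆ (d ⋆ c)), g(g(b, d, c), (b ⋆ d) ⋆ (b ⋆ (n ⋆ b)), (d ⋆ d) ⋆ (d ⋆ c))), f((n ⋆ d) ⋆ f(c, b, c) ⋆ d ⋆ g(c, c, d) ⋆ g(d, b, d), (c ⋆ f(b, d, b)) ⋆ d, f(c ⋆ b, f(b, b, c), (b ⋆ c) ⋆ d)))  →  g(n, f(g(f(c, d, d), b ⋆ b ⋆ c ⋆ d, b ⋆ c ⋆ d), g(b ⋆ c ⋆ c, b ⋆ c ⋆ d, b ⋆ c ⋆ c ⋆ d), g(g(b, d, c), b ⋆ b ⋆ b ⋆ d, c ⋆ d ⋆ d ⋆ d)), f(d ⋆ d ⋆ f(c, b, c) ⋆ g(c, c, d) ⋆ g(d, b, d), c ⋆ d ⋆ f(b, d, b), f(b ⋆ c, f(b, b, c), b ⋆ c ⋆ d)))
Sort arguments:  g(f(f(f(d, c, c), c, d), d, c), c, d) ⋆ g(n, f(g(f(c, d, d), b ⋆ b ⋆ c ⋆ d, b ⋆ c ⋆ d), g(b ⋆ c ⋆ c, b ⋆ c ⋆ d, b ⋆ c ⋆ c ⋆ d), g(g(b, d, c), b ⋆ b ⋆ b ⋆ d, c ⋆ d ⋆ d ⋆ d)), f(d ⋆ d ⋆ f(c, b, c) ⋆ g(c, c, d) ⋆ g(d, b, d), c ⋆ d ⋆ f(b, d, b), f(b ⋆ c, f(b, b, c), b ⋆ c ⋆ d)))

Answer: g(f(f(f(d, c, c), c, d), d, c), c, d) ⋆ g(n, f(g(f(c, d, d), b ⋆ b ⋆ c ⋆ d, b ⋆ c ⋆ d), g(b ⋆ c ⋆ c, b ⋆ c ⋆ d, b ⋆ c ⋆ c ⋆ d), g(g(b, d, c), b ⋆ b ⋆ b ⋆ d, c ⋆ d ⋆ d ⋆ d)), f(d ⋆ d ⋆ f(c, b, c) ⋆ g(c, c, d) ⋆ g(d, b, d), c ⋆ d ⋆ f(b, d, b), f(b ⋆ c, f(b, b, c), b ⋆ c ⋆ d)))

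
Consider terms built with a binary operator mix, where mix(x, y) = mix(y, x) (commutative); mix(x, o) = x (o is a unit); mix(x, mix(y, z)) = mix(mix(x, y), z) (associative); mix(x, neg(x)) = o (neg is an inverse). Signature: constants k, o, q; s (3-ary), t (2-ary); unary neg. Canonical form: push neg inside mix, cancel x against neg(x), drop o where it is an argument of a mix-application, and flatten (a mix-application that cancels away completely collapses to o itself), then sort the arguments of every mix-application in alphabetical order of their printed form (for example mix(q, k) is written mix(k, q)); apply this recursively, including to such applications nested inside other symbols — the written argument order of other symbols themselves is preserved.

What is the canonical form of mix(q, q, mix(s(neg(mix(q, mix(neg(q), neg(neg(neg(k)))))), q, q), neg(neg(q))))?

Answer: mix(q, q, q, s(k, q, q))

Derivation:
Push neg inside:  distribute neg over mix and collapse double neg
Collect:  mix(q, q, q, s(k, q, q))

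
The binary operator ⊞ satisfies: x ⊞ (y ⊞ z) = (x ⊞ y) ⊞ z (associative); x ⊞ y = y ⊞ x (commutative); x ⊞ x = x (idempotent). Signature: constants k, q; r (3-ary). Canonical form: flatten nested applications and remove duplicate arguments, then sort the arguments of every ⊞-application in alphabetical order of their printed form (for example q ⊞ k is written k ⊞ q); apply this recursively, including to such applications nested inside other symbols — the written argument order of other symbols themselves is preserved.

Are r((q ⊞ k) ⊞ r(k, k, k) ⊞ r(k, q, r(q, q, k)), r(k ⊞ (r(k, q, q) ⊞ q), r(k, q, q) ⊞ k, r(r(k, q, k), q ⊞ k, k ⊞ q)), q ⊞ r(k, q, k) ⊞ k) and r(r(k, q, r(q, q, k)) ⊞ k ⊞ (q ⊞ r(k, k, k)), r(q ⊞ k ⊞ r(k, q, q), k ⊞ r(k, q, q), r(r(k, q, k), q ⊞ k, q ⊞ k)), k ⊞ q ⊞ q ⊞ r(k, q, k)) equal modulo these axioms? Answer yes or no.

Left:  r((q ⊞ k) ⊞ r(k, k, k) ⊞ r(k, q, r(q, q, k)), r(k ⊞ (r(k, q, q) ⊞ q), r(k, q, q) ⊞ k, r(r(k, q, k), q ⊞ k, k ⊞ q)), q ⊞ r(k, q, k) ⊞ k)
  Focus inside:  (q ⊞ k) ⊞ r(k, k, k) ⊞ r(k, q, r(q, q, k))
  Flatten:  q ⊞ k ⊞ r(k, k, k) ⊞ r(k, q, r(q, q, k))
  Order the arguments:  k ⊞ q ⊞ r(k, k, k) ⊞ r(k, q, r(q, q, k))
  Put back:  r(k ⊞ q ⊞ r(k, k, k) ⊞ r(k, q, r(q, q, k)), r(k ⊞ q ⊞ r(k, q, q), k ⊞ r(k, q, q), r(r(k, q, k), k ⊞ q, k ⊞ q)), k ⊞ q ⊞ r(k, q, k))
Right:  r(r(k, q, r(q, q, k)) ⊞ k ⊞ (q ⊞ r(k, k, k)), r(q ⊞ k ⊞ r(k, q, q), k ⊞ r(k, q, q), r(r(k, q, k), q ⊞ k, q ⊞ k)), k ⊞ q ⊞ q ⊞ r(k, q, k))
  Focus inside:  r(k, q, r(q, q, k)) ⊞ k ⊞ (q ⊞ r(k, k, k))
  Flatten:  r(k, q, r(q, q, k)) ⊞ k ⊞ q ⊞ r(k, k, k)
  Order the arguments:  k ⊞ q ⊞ r(k, k, k) ⊞ r(k, q, r(q, q, k))
  Rebuild:  r(k ⊞ q ⊞ r(k, k, k) ⊞ r(k, q, r(q, q, k)), r(k ⊞ q ⊞ r(k, q, q), k ⊞ r(k, q, q), r(r(k, q, k), k ⊞ q, k ⊞ q)), k ⊞ q ⊞ r(k, q, k))

Answer: yes — both canonical forms are r(k ⊞ q ⊞ r(k, k, k) ⊞ r(k, q, r(q, q, k)), r(k ⊞ q ⊞ r(k, q, q), k ⊞ r(k, q, q), r(r(k, q, k), k ⊞ q, k ⊞ q)), k ⊞ q ⊞ r(k, q, k))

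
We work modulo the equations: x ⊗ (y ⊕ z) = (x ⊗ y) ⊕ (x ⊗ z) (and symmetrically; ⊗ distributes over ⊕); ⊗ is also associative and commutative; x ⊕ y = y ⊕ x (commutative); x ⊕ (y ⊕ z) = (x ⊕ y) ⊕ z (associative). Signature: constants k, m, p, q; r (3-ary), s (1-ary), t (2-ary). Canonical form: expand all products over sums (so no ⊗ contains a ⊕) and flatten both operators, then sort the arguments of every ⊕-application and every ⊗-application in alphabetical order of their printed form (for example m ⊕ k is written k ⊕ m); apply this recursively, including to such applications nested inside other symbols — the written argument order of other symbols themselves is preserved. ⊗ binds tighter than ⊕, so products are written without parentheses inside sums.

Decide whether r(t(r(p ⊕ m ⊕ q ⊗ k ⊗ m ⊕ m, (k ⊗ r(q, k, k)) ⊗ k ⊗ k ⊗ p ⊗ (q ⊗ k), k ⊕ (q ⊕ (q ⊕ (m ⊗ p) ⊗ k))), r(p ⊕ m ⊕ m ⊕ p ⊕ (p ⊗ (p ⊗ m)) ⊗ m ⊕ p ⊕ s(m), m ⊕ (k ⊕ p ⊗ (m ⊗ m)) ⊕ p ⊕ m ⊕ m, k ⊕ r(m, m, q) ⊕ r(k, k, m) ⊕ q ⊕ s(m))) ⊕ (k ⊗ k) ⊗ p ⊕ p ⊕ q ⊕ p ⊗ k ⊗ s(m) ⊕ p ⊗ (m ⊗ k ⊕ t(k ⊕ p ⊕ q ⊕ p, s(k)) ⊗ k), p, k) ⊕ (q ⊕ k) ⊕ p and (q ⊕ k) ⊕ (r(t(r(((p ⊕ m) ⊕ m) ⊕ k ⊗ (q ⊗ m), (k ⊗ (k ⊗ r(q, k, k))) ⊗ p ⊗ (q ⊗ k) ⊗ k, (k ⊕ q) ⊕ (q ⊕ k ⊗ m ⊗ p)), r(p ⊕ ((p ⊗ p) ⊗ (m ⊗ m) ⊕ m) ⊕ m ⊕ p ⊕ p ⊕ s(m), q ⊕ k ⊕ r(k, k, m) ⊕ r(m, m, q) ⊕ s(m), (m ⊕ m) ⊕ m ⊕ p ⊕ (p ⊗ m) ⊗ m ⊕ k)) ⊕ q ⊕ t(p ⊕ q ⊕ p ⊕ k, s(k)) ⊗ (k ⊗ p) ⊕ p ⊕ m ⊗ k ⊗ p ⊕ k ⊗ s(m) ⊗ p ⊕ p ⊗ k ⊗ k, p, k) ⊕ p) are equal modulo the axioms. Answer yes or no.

Left:  r(t(r(p ⊕ m ⊕ q ⊗ k ⊗ m ⊕ m, (k ⊗ r(q, k, k)) ⊗ k ⊗ k ⊗ p ⊗ (q ⊗ k), k ⊕ (q ⊕ (q ⊕ (m ⊗ p) ⊗ k))), r(p ⊕ m ⊕ m ⊕ p ⊕ (p ⊗ (p ⊗ m)) ⊗ m ⊕ p ⊕ s(m), m ⊕ (k ⊕ p ⊗ (m ⊗ m)) ⊕ p ⊕ m ⊕ m, k ⊕ r(m, m, q) ⊕ r(k, k, m) ⊕ q ⊕ s(m))) ⊕ (k ⊗ k) ⊗ p ⊕ p ⊕ q ⊕ p ⊗ k ⊗ s(m) ⊕ p ⊗ (m ⊗ k ⊕ t(k ⊕ p ⊕ q ⊕ p, s(k)) ⊗ k), p, k) ⊕ (q ⊕ k) ⊕ p
  Expand:  r(k ⊗ k ⊗ p ⊕ k ⊗ m ⊗ p ⊕ k ⊗ p ⊗ s(m) ⊕ k ⊗ p ⊗ t(k ⊕ p ⊕ p ⊕ q, s(k)) ⊕ p ⊕ q ⊕ t(r(k ⊗ m ⊗ q ⊕ m ⊕ m ⊕ p, k ⊗ k ⊗ k ⊗ k ⊗ p ⊗ q ⊗ r(q, k, k), k ⊕ k ⊗ m ⊗ p ⊕ q ⊕ q), r(m ⊕ m ⊕ m ⊗ m ⊗ p ⊗ p ⊕ p ⊕ p ⊕ p ⊕ s(m), k ⊕ m ⊕ m ⊕ m ⊕ m ⊗ m ⊗ p ⊕ p, k ⊕ q ⊕ r(k, k, m) ⊕ r(m, m, q) ⊕ s(m))), p, k) ⊕ q ⊕ k ⊕ p
  Sort:  k ⊕ p ⊕ q ⊕ r(k ⊗ k ⊗ p ⊕ k ⊗ m ⊗ p ⊕ k ⊗ p ⊗ s(m) ⊕ k ⊗ p ⊗ t(k ⊕ p ⊕ p ⊕ q, s(k)) ⊕ p ⊕ q ⊕ t(r(k ⊗ m ⊗ q ⊕ m ⊕ m ⊕ p, k ⊗ k ⊗ k ⊗ k ⊗ p ⊗ q ⊗ r(q, k, k), k ⊕ k ⊗ m ⊗ p ⊕ q ⊕ q), r(m ⊕ m ⊕ m ⊗ m ⊗ p ⊗ p ⊕ p ⊕ p ⊕ p ⊕ s(m), k ⊕ m ⊕ m ⊕ m ⊕ m ⊗ m ⊗ p ⊕ p, k ⊕ q ⊕ r(k, k, m) ⊕ r(m, m, q) ⊕ s(m))), p, k)
Right:  (q ⊕ k) ⊕ (r(t(r(((p ⊕ m) ⊕ m) ⊕ k ⊗ (q ⊗ m), (k ⊗ (k ⊗ r(q, k, k))) ⊗ p ⊗ (q ⊗ k) ⊗ k, (k ⊕ q) ⊕ (q ⊕ k ⊗ m ⊗ p)), r(p ⊕ ((p ⊗ p) ⊗ (m ⊗ m) ⊕ m) ⊕ m ⊕ p ⊕ p ⊕ s(m), q ⊕ k ⊕ r(k, k, m) ⊕ r(m, m, q) ⊕ s(m), (m ⊕ m) ⊕ m ⊕ p ⊕ (p ⊗ m) ⊗ m ⊕ k)) ⊕ q ⊕ t(p ⊕ q ⊕ p ⊕ k, s(k)) ⊗ (k ⊗ p) ⊕ p ⊕ m ⊗ k ⊗ p ⊕ k ⊗ s(m) ⊗ p ⊕ p ⊗ k ⊗ k, p, k) ⊕ p)
  Un-nest:  q ⊕ k ⊕ r(k ⊗ k ⊗ p ⊕ k ⊗ m ⊗ p ⊕ k ⊗ p ⊗ s(m) ⊕ k ⊗ p ⊗ t(k ⊕ p ⊕ p ⊕ q, s(k)) ⊕ p ⊕ q ⊕ t(r(k ⊗ m ⊗ q ⊕ m ⊕ m ⊕ p, k ⊗ k ⊗ k ⊗ k ⊗ p ⊗ q ⊗ r(q, k, k), k ⊕ k ⊗ m ⊗ p ⊕ q ⊕ q), r(m ⊕ m ⊕ m ⊗ m ⊗ p ⊗ p ⊕ p ⊕ p ⊕ p ⊕ s(m), k ⊕ q ⊕ r(k, k, m) ⊕ r(m, m, q) ⊕ s(m), k ⊕ m ⊕ m ⊕ m ⊕ m ⊗ m ⊗ p ⊕ p)), p, k) ⊕ p
  Order the arguments:  k ⊕ p ⊕ q ⊕ r(k ⊗ k ⊗ p ⊕ k ⊗ m ⊗ p ⊕ k ⊗ p ⊗ s(m) ⊕ k ⊗ p ⊗ t(k ⊕ p ⊕ p ⊕ q, s(k)) ⊕ p ⊕ q ⊕ t(r(k ⊗ m ⊗ q ⊕ m ⊕ m ⊕ p, k ⊗ k ⊗ k ⊗ k ⊗ p ⊗ q ⊗ r(q, k, k), k ⊕ k ⊗ m ⊗ p ⊕ q ⊕ q), r(m ⊕ m ⊕ m ⊗ m ⊗ p ⊗ p ⊕ p ⊕ p ⊕ p ⊕ s(m), k ⊕ q ⊕ r(k, k, m) ⊕ r(m, m, q) ⊕ s(m), k ⊕ m ⊕ m ⊕ m ⊕ m ⊗ m ⊗ p ⊕ p)), p, k)

Answer: no — k ⊕ p ⊕ q ⊕ r(k ⊗ k ⊗ p ⊕ k ⊗ m ⊗ p ⊕ k ⊗ p ⊗ s(m) ⊕ k ⊗ p ⊗ t(k ⊕ p ⊕ p ⊕ q, s(k)) ⊕ p ⊕ q ⊕ t(r(k ⊗ m ⊗ q ⊕ m ⊕ m ⊕ p, k ⊗ k ⊗ k ⊗ k ⊗ p ⊗ q ⊗ r(q, k, k), k ⊕ k ⊗ m ⊗ p ⊕ q ⊕ q), r(m ⊕ m ⊕ m ⊗ m ⊗ p ⊗ p ⊕ p ⊕ p ⊕ p ⊕ s(m), k ⊕ m ⊕ m ⊕ m ⊕ m ⊗ m ⊗ p ⊕ p, k ⊕ q ⊕ r(k, k, m) ⊕ r(m, m, q) ⊕ s(m))), p, k) vs k ⊕ p ⊕ q ⊕ r(k ⊗ k ⊗ p ⊕ k ⊗ m ⊗ p ⊕ k ⊗ p ⊗ s(m) ⊕ k ⊗ p ⊗ t(k ⊕ p ⊕ p ⊕ q, s(k)) ⊕ p ⊕ q ⊕ t(r(k ⊗ m ⊗ q ⊕ m ⊕ m ⊕ p, k ⊗ k ⊗ k ⊗ k ⊗ p ⊗ q ⊗ r(q, k, k), k ⊕ k ⊗ m ⊗ p ⊕ q ⊕ q), r(m ⊕ m ⊕ m ⊗ m ⊗ p ⊗ p ⊕ p ⊕ p ⊕ p ⊕ s(m), k ⊕ q ⊕ r(k, k, m) ⊕ r(m, m, q) ⊕ s(m), k ⊕ m ⊕ m ⊕ m ⊕ m ⊗ m ⊗ p ⊕ p)), p, k)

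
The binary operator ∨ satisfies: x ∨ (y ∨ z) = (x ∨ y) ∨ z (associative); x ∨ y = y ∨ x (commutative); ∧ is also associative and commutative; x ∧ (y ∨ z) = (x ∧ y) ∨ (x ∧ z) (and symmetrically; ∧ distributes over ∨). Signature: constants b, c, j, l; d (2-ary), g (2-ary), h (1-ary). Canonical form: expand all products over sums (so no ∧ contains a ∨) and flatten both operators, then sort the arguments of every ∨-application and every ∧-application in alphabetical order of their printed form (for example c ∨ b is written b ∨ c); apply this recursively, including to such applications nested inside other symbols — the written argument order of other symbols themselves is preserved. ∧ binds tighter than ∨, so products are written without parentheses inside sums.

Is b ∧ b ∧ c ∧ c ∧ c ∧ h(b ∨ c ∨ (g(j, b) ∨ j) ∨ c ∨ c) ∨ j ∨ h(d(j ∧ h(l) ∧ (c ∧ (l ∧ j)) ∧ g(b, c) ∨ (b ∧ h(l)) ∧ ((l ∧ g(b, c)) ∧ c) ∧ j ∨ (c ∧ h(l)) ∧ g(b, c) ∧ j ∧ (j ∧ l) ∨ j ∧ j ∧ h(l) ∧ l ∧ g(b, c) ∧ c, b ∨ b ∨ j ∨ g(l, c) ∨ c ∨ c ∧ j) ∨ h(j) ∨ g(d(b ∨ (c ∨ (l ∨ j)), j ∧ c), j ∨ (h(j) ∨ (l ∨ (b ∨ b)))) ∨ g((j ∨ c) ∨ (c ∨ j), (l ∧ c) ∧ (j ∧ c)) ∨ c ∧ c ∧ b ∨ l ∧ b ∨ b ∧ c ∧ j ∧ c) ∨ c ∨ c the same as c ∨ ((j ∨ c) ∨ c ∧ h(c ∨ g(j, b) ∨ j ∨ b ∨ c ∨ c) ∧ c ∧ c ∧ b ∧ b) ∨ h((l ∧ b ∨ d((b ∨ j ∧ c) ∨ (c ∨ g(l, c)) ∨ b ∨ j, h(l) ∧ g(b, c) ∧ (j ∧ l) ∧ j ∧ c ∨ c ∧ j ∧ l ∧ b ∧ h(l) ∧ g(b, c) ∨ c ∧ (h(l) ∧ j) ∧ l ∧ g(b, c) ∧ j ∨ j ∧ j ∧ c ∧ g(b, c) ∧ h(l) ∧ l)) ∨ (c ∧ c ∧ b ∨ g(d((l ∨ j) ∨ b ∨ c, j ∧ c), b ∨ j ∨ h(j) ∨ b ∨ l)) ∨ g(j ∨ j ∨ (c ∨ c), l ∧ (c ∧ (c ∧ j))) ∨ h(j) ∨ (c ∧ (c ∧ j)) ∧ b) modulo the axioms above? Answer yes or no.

Answer: no — b ∧ b ∧ c ∧ c ∧ c ∧ h(b ∨ c ∨ c ∨ c ∨ g(j, b) ∨ j) ∨ c ∨ c ∨ h(b ∧ c ∧ c ∨ b ∧ c ∧ c ∧ j ∨ b ∧ l ∨ d(b ∧ c ∧ g(b, c) ∧ h(l) ∧ j ∧ l ∨ c ∧ g(b, c) ∧ h(l) ∧ j ∧ j ∧ l ∨ c ∧ g(b, c) ∧ h(l) ∧ j ∧ j ∧ l ∨ c ∧ g(b, c) ∧ h(l) ∧ j ∧ j ∧ l, b ∨ b ∨ c ∨ c ∧ j ∨ g(l, c) ∨ j) ∨ g(c ∨ c ∨ j ∨ j, c ∧ c ∧ j ∧ l) ∨ g(d(b ∨ c ∨ j ∨ l, c ∧ j), b ∨ b ∨ h(j) ∨ j ∨ l) ∨ h(j)) ∨ j vs b ∧ b ∧ c ∧ c ∧ c ∧ h(b ∨ c ∨ c ∨ c ∨ g(j, b) ∨ j) ∨ c ∨ c ∨ h(b ∧ c ∧ c ∨ b ∧ c ∧ c ∧ j ∨ b ∧ l ∨ d(b ∨ b ∨ c ∨ c ∧ j ∨ g(l, c) ∨ j, b ∧ c ∧ g(b, c) ∧ h(l) ∧ j ∧ l ∨ c ∧ g(b, c) ∧ h(l) ∧ j ∧ j ∧ l ∨ c ∧ g(b, c) ∧ h(l) ∧ j ∧ j ∧ l ∨ c ∧ g(b, c) ∧ h(l) ∧ j ∧ j ∧ l) ∨ g(c ∨ c ∨ j ∨ j, c ∧ c ∧ j ∧ l) ∨ g(d(b ∨ c ∨ j ∨ l, c ∧ j), b ∨ b ∨ h(j) ∨ j ∨ l) ∨ h(j)) ∨ j

Derivation:
Left:  b ∧ b ∧ c ∧ c ∧ c ∧ h(b ∨ c ∨ (g(j, b) ∨ j) ∨ c ∨ c) ∨ j ∨ h(d(j ∧ h(l) ∧ (c ∧ (l ∧ j)) ∧ g(b, c) ∨ (b ∧ h(l)) ∧ ((l ∧ g(b, c)) ∧ c) ∧ j ∨ (c ∧ h(l)) ∧ g(b, c) ∧ j ∧ (j ∧ l) ∨ j ∧ j ∧ h(l) ∧ l ∧ g(b, c) ∧ c, b ∨ b ∨ j ∨ g(l, c) ∨ c ∨ c ∧ j) ∨ h(j) ∨ g(d(b ∨ (c ∨ (l ∨ j)), j ∧ c), j ∨ (h(j) ∨ (l ∨ (b ∨ b)))) ∨ g((j ∨ c) ∨ (c ∨ j), (l ∧ c) ∧ (j ∧ c)) ∨ c ∧ c ∧ b ∨ l ∧ b ∨ b ∧ c ∧ j ∧ c) ∨ c ∨ c
  Merge nested applications:  b ∧ b ∧ c ∧ c ∧ c ∧ h(b ∨ c ∨ c ∨ c ∨ g(j, b) ∨ j) ∨ j ∨ h(b ∧ c ∧ c ∨ b ∧ c ∧ c ∧ j ∨ b ∧ l ∨ d(b ∧ c ∧ g(b, c) ∧ h(l) ∧ j ∧ l ∨ c ∧ g(b, c) ∧ h(l) ∧ j ∧ j ∧ l ∨ c ∧ g(b, c) ∧ h(l) ∧ j ∧ j ∧ l ∨ c ∧ g(b, c) ∧ h(l) ∧ j ∧ j ∧ l, b ∨ b ∨ c ∨ c ∧ j ∨ g(l, c) ∨ j) ∨ g(c ∨ c ∨ j ∨ j, c ∧ c ∧ j ∧ l) ∨ g(d(b ∨ c ∨ j ∨ l, c ∧ j), b ∨ b ∨ h(j) ∨ j ∨ l) ∨ h(j)) ∨ c ∨ c
  Sort:  b ∧ b ∧ c ∧ c ∧ c ∧ h(b ∨ c ∨ c ∨ c ∨ g(j, b) ∨ j) ∨ c ∨ c ∨ h(b ∧ c ∧ c ∨ b ∧ c ∧ c ∧ j ∨ b ∧ l ∨ d(b ∧ c ∧ g(b, c) ∧ h(l) ∧ j ∧ l ∨ c ∧ g(b, c) ∧ h(l) ∧ j ∧ j ∧ l ∨ c ∧ g(b, c) ∧ h(l) ∧ j ∧ j ∧ l ∨ c ∧ g(b, c) ∧ h(l) ∧ j ∧ j ∧ l, b ∨ b ∨ c ∨ c ∧ j ∨ g(l, c) ∨ j) ∨ g(c ∨ c ∨ j ∨ j, c ∧ c ∧ j ∧ l) ∨ g(d(b ∨ c ∨ j ∨ l, c ∧ j), b ∨ b ∨ h(j) ∨ j ∨ l) ∨ h(j)) ∨ j
Right:  c ∨ ((j ∨ c) ∨ c ∧ h(c ∨ g(j, b) ∨ j ∨ b ∨ c ∨ c) ∧ c ∧ c ∧ b ∧ b) ∨ h((l ∧ b ∨ d((b ∨ j ∧ c) ∨ (c ∨ g(l, c)) ∨ b ∨ j, h(l) ∧ g(b, c) ∧ (j ∧ l) ∧ j ∧ c ∨ c ∧ j ∧ l ∧ b ∧ h(l) ∧ g(b, c) ∨ c ∧ (h(l) ∧ j) ∧ l ∧ g(b, c) ∧ j ∨ j ∧ j ∧ c ∧ g(b, c) ∧ h(l) ∧ l)) ∨ (c ∧ c ∧ b ∨ g(d((l ∨ j) ∨ b ∨ c, j ∧ c), b ∨ j ∨ h(j) ∨ b ∨ l)) ∨ g(j ∨ j ∨ (c ∨ c), l ∧ (c ∧ (c ∧ j))) ∨ h(j) ∨ (c ∧ (c ∧ j)) ∧ b)
  Un-nest:  c ∨ j ∨ c ∨ b ∧ b ∧ c ∧ c ∧ c ∧ h(b ∨ c ∨ c ∨ c ∨ g(j, b) ∨ j) ∨ h(b ∧ c ∧ c ∨ b ∧ c ∧ c ∧ j ∨ b ∧ l ∨ d(b ∨ b ∨ c ∨ c ∧ j ∨ g(l, c) ∨ j, b ∧ c ∧ g(b, c) ∧ h(l) ∧ j ∧ l ∨ c ∧ g(b, c) ∧ h(l) ∧ j ∧ j ∧ l ∨ c ∧ g(b, c) ∧ h(l) ∧ j ∧ j ∧ l ∨ c ∧ g(b, c) ∧ h(l) ∧ j ∧ j ∧ l) ∨ g(c ∨ c ∨ j ∨ j, c ∧ c ∧ j ∧ l) ∨ g(d(b ∨ c ∨ j ∨ l, c ∧ j), b ∨ b ∨ h(j) ∨ j ∨ l) ∨ h(j))
  Sort:  b ∧ b ∧ c ∧ c ∧ c ∧ h(b ∨ c ∨ c ∨ c ∨ g(j, b) ∨ j) ∨ c ∨ c ∨ h(b ∧ c ∧ c ∨ b ∧ c ∧ c ∧ j ∨ b ∧ l ∨ d(b ∨ b ∨ c ∨ c ∧ j ∨ g(l, c) ∨ j, b ∧ c ∧ g(b, c) ∧ h(l) ∧ j ∧ l ∨ c ∧ g(b, c) ∧ h(l) ∧ j ∧ j ∧ l ∨ c ∧ g(b, c) ∧ h(l) ∧ j ∧ j ∧ l ∨ c ∧ g(b, c) ∧ h(l) ∧ j ∧ j ∧ l) ∨ g(c ∨ c ∨ j ∨ j, c ∧ c ∧ j ∧ l) ∨ g(d(b ∨ c ∨ j ∨ l, c ∧ j), b ∨ b ∨ h(j) ∨ j ∨ l) ∨ h(j)) ∨ j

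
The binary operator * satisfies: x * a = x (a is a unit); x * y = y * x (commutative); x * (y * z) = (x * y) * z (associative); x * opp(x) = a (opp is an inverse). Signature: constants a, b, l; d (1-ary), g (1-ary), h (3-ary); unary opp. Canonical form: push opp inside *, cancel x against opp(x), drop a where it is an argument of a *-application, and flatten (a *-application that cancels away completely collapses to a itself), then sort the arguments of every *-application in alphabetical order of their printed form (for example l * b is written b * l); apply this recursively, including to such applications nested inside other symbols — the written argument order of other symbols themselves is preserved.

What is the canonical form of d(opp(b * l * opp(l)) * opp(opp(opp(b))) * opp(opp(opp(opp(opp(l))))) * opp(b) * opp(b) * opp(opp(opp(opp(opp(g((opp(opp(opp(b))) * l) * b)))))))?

Focus inside:  opp(b * l * opp(l)) * opp(opp(opp(b))) * opp(opp(opp(opp(opp(l))))) * opp(b) * opp(b) * opp(opp(opp(opp(opp(g((opp(opp(opp(b))) * l) * b))))))
Push opp inside:  distribute opp over * and collapse double opp
Collect:  opp(b) * opp(b) * opp(b) * opp(b) * opp(l) * opp(g(l))
Sort arguments:  opp(b) * opp(b) * opp(b) * opp(b) * opp(g(l)) * opp(l)
Rebuild:  d(opp(b) * opp(b) * opp(b) * opp(b) * opp(g(l)) * opp(l))

Answer: d(opp(b) * opp(b) * opp(b) * opp(b) * opp(g(l)) * opp(l))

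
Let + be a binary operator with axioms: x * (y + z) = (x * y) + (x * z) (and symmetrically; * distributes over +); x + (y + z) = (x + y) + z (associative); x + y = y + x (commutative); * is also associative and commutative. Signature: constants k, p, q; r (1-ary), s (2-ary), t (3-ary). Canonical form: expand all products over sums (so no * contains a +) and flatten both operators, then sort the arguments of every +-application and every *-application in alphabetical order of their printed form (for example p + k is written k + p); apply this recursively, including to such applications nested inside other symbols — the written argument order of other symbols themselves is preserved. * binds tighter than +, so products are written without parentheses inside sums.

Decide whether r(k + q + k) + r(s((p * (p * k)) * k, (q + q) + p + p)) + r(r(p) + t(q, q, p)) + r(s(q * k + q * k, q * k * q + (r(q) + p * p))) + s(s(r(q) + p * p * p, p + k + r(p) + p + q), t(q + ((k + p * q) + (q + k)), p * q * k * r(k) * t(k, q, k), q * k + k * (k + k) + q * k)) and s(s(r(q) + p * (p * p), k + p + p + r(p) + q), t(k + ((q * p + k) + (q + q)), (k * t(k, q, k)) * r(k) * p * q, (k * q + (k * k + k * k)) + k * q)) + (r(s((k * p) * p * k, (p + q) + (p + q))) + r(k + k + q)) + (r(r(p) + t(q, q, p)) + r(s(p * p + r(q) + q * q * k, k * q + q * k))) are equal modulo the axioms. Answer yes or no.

Left:  r(k + q + k) + r(s((p * (p * k)) * k, (q + q) + p + p)) + r(r(p) + t(q, q, p)) + r(s(q * k + q * k, q * k * q + (r(q) + p * p))) + s(s(r(q) + p * p * p, p + k + r(p) + p + q), t(q + ((k + p * q) + (q + k)), p * q * k * r(k) * t(k, q, k), q * k + k * (k + k) + q * k))
  Expand products over sums:  r(k + k + q) + r(s(k * k * p * p, p + p + q + q)) + r(r(p) + t(q, q, p)) + r(s(k * q + k * q, k * q * q + p * p + r(q))) + s(s(p * p * p + r(q), k + p + p + q + r(p)), t(k + k + p * q + q + q, k * p * q * r(k) * t(k, q, k), k * k + k * k + k * q + k * q))
  Order the arguments:  r(k + k + q) + r(r(p) + t(q, q, p)) + r(s(k * k * p * p, p + p + q + q)) + r(s(k * q + k * q, k * q * q + p * p + r(q))) + s(s(p * p * p + r(q), k + p + p + q + r(p)), t(k + k + p * q + q + q, k * p * q * r(k) * t(k, q, k), k * k + k * k + k * q + k * q))
Right:  s(s(r(q) + p * (p * p), k + p + p + r(p) + q), t(k + ((q * p + k) + (q + q)), (k * t(k, q, k)) * r(k) * p * q, (k * q + (k * k + k * k)) + k * q)) + (r(s((k * p) * p * k, (p + q) + (p + q))) + r(k + k + q)) + (r(r(p) + t(q, q, p)) + r(s(p * p + r(q) + q * q * k, k * q + q * k)))
  Un-nest:  s(s(p * p * p + r(q), k + p + p + q + r(p)), t(k + k + p * q + q + q, k * p * q * r(k) * t(k, q, k), k * k + k * k + k * q + k * q)) + r(s(k * k * p * p, p + p + q + q)) + r(k + k + q) + r(r(p) + t(q, q, p)) + r(s(k * q * q + p * p + r(q), k * q + k * q))
  Sort arguments:  r(k + k + q) + r(r(p) + t(q, q, p)) + r(s(k * k * p * p, p + p + q + q)) + r(s(k * q * q + p * p + r(q), k * q + k * q)) + s(s(p * p * p + r(q), k + p + p + q + r(p)), t(k + k + p * q + q + q, k * p * q * r(k) * t(k, q, k), k * k + k * k + k * q + k * q))

Answer: no — r(k + k + q) + r(r(p) + t(q, q, p)) + r(s(k * k * p * p, p + p + q + q)) + r(s(k * q + k * q, k * q * q + p * p + r(q))) + s(s(p * p * p + r(q), k + p + p + q + r(p)), t(k + k + p * q + q + q, k * p * q * r(k) * t(k, q, k), k * k + k * k + k * q + k * q)) vs r(k + k + q) + r(r(p) + t(q, q, p)) + r(s(k * k * p * p, p + p + q + q)) + r(s(k * q * q + p * p + r(q), k * q + k * q)) + s(s(p * p * p + r(q), k + p + p + q + r(p)), t(k + k + p * q + q + q, k * p * q * r(k) * t(k, q, k), k * k + k * k + k * q + k * q))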